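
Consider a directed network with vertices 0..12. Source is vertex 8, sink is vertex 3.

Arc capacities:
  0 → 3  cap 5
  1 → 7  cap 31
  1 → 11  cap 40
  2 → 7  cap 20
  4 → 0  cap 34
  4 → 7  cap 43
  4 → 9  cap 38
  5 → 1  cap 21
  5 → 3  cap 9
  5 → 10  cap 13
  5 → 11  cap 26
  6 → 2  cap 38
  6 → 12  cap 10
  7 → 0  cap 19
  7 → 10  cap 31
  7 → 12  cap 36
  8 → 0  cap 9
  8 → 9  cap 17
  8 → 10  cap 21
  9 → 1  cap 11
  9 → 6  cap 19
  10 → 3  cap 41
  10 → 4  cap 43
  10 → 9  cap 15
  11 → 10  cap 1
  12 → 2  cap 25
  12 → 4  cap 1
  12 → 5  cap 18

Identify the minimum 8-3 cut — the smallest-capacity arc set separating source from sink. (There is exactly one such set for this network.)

Min-cut arcs: {(0,3), (8,9), (8,10)} (total capacity 43)

augment #1: 8→0→3 push 5
augment #2: 8→10→3 push 21
augment #3: 8→9→1→7→10→3 push 11
augment #4: 8→9→6→12→5→3 push 6
max flow = 43; residual-reachable set from 8 gives S-side
cut edges (S→T): {(0,3), (8,9), (8,10)} total cap 43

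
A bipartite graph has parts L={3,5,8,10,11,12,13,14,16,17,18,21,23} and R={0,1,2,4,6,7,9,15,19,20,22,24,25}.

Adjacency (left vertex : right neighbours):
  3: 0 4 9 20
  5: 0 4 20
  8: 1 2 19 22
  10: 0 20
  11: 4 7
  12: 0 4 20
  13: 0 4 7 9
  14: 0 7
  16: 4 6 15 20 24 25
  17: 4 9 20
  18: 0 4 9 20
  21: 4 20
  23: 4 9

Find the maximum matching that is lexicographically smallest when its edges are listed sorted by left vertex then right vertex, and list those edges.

|M| = 7 (so the lex-smallest maximum matching has 7 edges)
process left vertices in ascending order; for each, take the smallest-labelled available neighbour that still permits 7 edges overall, or leave it unmatched if none does
lex-smallest matching: {3-0, 5-4, 8-1, 10-20, 11-7, 13-9, 16-6}

Lex-smallest maximum matching: {(3,0), (5,4), (8,1), (10,20), (11,7), (13,9), (16,6)}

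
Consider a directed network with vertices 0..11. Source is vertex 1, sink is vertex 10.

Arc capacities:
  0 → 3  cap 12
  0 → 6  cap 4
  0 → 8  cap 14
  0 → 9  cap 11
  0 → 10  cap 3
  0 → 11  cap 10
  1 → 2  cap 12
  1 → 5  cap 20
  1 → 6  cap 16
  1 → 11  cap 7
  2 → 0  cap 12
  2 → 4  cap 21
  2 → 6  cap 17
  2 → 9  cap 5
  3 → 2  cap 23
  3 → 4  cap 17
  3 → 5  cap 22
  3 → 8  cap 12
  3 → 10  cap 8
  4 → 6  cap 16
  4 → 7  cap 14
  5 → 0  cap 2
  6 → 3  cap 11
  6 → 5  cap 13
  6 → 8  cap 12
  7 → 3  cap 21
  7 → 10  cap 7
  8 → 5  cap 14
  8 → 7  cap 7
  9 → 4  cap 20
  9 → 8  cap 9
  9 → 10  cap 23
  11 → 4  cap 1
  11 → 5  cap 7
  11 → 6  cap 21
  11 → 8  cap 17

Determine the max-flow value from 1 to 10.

augment #1: 1→2→0→10 bottleneck 3, total now 3
augment #2: 1→2→9→10 bottleneck 5, total now 8
augment #3: 1→6→3→10 bottleneck 8, total now 16
augment #4: 1→2→0→9→10 bottleneck 4, total now 20
augment #5: 1→5→0→9→10 bottleneck 2, total now 22
augment #6: 1→6→8→7→10 bottleneck 7, total now 29
augment #7: 1→6→3→2→0→9→10 bottleneck 1, total now 30
augment #8: 1→11→6→3→2→0→9→10 bottleneck 2, total now 32
augment #9: 1→11→4→7→3→2→0→9→10 bottleneck 1, total now 33

Maximum flow value: 33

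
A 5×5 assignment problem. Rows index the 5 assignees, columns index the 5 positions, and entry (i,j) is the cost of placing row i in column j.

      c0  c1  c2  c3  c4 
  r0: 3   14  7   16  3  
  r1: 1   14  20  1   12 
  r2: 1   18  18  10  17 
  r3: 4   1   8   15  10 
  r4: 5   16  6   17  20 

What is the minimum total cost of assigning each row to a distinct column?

optimal assignment: row0→col4 (cost 3), row1→col3 (cost 1), row2→col0 (cost 1), row3→col1 (cost 1), row4→col2 (cost 6)
total = 3 + 1 + 1 + 1 + 6 = 12

Minimum assignment cost: 12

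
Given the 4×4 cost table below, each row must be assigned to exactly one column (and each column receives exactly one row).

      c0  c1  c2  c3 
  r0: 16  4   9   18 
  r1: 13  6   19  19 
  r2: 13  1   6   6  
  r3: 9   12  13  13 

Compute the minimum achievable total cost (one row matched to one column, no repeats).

optimal assignment: row0→col2 (cost 9), row1→col1 (cost 6), row2→col3 (cost 6), row3→col0 (cost 9)
total = 9 + 6 + 6 + 9 = 30

Minimum assignment cost: 30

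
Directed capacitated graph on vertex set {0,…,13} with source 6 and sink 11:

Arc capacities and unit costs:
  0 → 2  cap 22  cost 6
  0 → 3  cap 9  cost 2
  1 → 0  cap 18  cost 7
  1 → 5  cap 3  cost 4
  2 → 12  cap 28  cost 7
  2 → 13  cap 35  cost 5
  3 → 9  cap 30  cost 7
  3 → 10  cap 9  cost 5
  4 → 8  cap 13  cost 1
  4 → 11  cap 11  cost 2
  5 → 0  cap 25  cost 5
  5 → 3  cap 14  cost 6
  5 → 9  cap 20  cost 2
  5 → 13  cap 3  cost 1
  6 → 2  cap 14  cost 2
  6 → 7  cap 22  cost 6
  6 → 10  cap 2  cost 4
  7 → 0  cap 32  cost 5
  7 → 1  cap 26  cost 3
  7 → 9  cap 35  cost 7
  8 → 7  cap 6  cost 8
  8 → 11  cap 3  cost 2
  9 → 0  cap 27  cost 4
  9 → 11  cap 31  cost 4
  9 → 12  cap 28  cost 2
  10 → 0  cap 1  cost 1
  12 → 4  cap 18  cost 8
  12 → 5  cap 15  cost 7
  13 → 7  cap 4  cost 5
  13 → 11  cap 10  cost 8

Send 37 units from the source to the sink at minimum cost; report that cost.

shortest-cost path #1: 6→2→13→11 push 10 @ unit cost 15 (adds 150)
shortest-cost path #2: 6→7→9→11 push 22 @ unit cost 17 (adds 374)
shortest-cost path #3: 6→10→0→3→9→11 push 1 @ unit cost 18 (adds 18)
shortest-cost path #4: 6→2→12→4→11 push 4 @ unit cost 19 (adds 76)
total cost = 618

Minimum cost for 37 units: 618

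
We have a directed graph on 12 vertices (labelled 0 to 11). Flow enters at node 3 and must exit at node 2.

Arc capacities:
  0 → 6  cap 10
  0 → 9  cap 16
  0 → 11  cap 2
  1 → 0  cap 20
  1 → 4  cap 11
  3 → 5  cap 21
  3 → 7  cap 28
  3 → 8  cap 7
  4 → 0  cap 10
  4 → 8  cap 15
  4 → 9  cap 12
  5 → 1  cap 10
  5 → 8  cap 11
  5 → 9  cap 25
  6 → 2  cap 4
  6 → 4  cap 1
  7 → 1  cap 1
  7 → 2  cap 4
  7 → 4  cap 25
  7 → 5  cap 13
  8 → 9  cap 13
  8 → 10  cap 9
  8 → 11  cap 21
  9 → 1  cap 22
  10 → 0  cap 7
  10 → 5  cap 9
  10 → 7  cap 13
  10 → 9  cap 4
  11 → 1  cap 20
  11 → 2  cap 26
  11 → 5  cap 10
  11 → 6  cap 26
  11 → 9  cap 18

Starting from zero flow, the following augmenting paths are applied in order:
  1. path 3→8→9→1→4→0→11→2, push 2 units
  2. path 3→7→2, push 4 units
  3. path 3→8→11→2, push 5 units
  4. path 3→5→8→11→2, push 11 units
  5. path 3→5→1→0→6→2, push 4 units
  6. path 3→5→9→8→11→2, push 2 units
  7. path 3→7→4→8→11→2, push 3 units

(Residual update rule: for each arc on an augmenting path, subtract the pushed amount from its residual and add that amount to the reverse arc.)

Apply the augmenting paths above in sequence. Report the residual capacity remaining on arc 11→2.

Residual capacity of (11,2): 3

after path 1 (3→8→9→1→4→0→11→2, push 2): res(11,2)=24
after path 2 (3→7→2, push 4): res(11,2)=24
after path 3 (3→8→11→2, push 5): res(11,2)=19
after path 4 (3→5→8→11→2, push 11): res(11,2)=8
after path 5 (3→5→1→0→6→2, push 4): res(11,2)=8
after path 6 (3→5→9→8→11→2, push 2): res(11,2)=6
after path 7 (3→7→4→8→11→2, push 3): res(11,2)=3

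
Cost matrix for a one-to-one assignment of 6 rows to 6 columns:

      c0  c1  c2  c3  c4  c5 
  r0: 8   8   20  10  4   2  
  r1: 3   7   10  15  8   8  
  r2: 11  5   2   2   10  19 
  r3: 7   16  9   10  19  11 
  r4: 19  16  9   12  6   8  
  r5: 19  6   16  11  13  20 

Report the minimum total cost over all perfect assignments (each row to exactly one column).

Minimum assignment cost: 28

optimal assignment: row0→col5 (cost 2), row1→col0 (cost 3), row2→col3 (cost 2), row3→col2 (cost 9), row4→col4 (cost 6), row5→col1 (cost 6)
total = 2 + 3 + 2 + 9 + 6 + 6 = 28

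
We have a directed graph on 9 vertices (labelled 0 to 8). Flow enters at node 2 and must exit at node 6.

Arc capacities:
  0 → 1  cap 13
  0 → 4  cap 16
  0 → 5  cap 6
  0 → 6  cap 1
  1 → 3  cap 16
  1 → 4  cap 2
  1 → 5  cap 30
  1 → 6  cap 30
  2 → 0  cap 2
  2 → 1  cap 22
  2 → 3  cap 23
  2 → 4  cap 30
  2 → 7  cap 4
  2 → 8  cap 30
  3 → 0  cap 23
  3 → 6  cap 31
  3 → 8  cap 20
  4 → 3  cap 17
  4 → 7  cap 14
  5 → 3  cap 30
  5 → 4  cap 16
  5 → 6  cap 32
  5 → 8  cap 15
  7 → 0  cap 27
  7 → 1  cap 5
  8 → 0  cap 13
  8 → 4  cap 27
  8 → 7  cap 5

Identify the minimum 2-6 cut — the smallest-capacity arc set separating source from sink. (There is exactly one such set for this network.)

augment #1: 2→0→6 push 1
augment #2: 2→1→6 push 22
augment #3: 2→3→6 push 23
augment #4: 2→0→1→6 push 1
augment #5: 2→4→3→6 push 8
augment #6: 2→7→1→6 push 4
augment #7: 2→4→7→1→6 push 1
augment #8: 2→8→0→1→6 push 2
augment #9: 2→8→0→5→6 push 6
augment #10: 2→8→0→1→5→6 push 5
augment #11: 2→4→3→0→1→5→6 push 5
max flow = 78; residual-reachable set from 2 gives S-side
cut edges (S→T): {(0,1), (0,5), (0,6), (2,1), (3,6), (7,1)} total cap 78

Min-cut arcs: {(0,1), (0,5), (0,6), (2,1), (3,6), (7,1)} (total capacity 78)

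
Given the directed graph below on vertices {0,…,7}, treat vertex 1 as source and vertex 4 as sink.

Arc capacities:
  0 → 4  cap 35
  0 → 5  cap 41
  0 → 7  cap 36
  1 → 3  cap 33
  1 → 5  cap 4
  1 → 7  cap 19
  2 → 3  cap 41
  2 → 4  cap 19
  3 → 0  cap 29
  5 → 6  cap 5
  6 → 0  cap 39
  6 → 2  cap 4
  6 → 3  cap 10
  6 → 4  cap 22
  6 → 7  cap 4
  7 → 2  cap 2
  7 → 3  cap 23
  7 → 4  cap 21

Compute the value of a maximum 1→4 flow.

augment #1: 1→7→4 bottleneck 19, total now 19
augment #2: 1→3→0→4 bottleneck 29, total now 48
augment #3: 1→5→6→4 bottleneck 4, total now 52

Maximum flow value: 52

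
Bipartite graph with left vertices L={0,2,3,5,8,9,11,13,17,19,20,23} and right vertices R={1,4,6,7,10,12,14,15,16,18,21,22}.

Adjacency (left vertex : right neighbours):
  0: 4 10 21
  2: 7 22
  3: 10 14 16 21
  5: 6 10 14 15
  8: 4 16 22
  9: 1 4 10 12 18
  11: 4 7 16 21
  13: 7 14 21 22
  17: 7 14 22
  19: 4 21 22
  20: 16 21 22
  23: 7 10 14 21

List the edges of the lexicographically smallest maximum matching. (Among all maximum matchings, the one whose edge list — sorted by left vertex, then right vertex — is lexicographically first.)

Lex-smallest maximum matching: {(0,4), (2,7), (3,10), (5,6), (8,16), (9,1), (11,21), (13,14), (17,22)}

|M| = 9 (so the lex-smallest maximum matching has 9 edges)
process left vertices in ascending order; for each, take the smallest-labelled available neighbour that still permits 9 edges overall, or leave it unmatched if none does
lex-smallest matching: {0-4, 2-7, 3-10, 5-6, 8-16, 9-1, 11-21, 13-14, 17-22}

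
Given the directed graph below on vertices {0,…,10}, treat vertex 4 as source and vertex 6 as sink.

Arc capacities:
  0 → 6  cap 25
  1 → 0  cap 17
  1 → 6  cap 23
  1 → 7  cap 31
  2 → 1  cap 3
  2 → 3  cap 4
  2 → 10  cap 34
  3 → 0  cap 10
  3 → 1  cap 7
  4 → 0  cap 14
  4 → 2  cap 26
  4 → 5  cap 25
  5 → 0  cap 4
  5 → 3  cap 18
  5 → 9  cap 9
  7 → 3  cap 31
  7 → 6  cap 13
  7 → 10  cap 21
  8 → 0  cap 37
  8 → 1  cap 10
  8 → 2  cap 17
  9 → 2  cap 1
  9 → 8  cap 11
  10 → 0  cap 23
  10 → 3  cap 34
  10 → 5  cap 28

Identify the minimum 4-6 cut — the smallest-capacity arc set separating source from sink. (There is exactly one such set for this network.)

augment #1: 4→0→6 push 14
augment #2: 4→2→1→6 push 3
augment #3: 4→5→0→6 push 4
augment #4: 4→2→3→0→6 push 4
augment #5: 4→2→10→0→6 push 3
augment #6: 4→5→3→1→6 push 7
augment #7: 4→5→9→8→1→6 push 9
max flow = 44; residual-reachable set from 4 gives S-side
cut edges (S→T): {(0,6), (2,1), (3,1), (5,9)} total cap 44

Min-cut arcs: {(0,6), (2,1), (3,1), (5,9)} (total capacity 44)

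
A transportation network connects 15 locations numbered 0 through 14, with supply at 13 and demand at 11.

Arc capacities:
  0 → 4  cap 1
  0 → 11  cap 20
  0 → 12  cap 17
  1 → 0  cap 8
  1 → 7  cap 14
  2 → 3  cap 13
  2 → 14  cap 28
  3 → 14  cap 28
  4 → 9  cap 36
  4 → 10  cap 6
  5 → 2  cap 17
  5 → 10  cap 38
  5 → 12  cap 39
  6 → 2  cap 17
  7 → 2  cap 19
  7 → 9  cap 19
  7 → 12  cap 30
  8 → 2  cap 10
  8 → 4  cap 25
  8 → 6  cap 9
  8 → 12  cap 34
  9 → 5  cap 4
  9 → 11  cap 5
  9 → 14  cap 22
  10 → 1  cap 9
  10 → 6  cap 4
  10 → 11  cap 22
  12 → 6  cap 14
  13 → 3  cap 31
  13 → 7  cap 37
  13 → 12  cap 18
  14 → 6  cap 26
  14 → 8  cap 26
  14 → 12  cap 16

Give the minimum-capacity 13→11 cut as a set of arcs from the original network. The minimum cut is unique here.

augment #1: 13→7→9→11 push 5
augment #2: 13→7→9→5→10→11 push 4
augment #3: 13→3→14→8→4→10→11 push 6
max flow = 15; residual-reachable set from 13 gives S-side
cut edges (S→T): {(4,10), (9,5), (9,11)} total cap 15

Min-cut arcs: {(4,10), (9,5), (9,11)} (total capacity 15)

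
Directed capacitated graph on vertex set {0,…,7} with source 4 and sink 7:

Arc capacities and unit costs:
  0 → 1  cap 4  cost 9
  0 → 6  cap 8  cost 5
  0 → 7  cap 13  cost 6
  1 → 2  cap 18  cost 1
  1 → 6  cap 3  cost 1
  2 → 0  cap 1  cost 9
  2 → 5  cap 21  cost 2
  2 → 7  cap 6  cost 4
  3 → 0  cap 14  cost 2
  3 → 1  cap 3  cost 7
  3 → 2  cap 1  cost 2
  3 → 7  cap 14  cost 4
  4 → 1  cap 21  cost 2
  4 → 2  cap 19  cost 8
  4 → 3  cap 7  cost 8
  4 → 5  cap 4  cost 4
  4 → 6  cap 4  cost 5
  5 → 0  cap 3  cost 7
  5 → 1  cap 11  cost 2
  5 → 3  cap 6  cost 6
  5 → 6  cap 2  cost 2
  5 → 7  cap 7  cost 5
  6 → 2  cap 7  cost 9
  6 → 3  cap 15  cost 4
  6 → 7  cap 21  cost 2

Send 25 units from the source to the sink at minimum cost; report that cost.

Minimum cost for 25 units: 205

shortest-cost path #1: 4→1→6→7 push 3 @ unit cost 5 (adds 15)
shortest-cost path #2: 4→6→7 push 4 @ unit cost 7 (adds 28)
shortest-cost path #3: 4→1→2→7 push 6 @ unit cost 7 (adds 42)
shortest-cost path #4: 4→5→6→7 push 2 @ unit cost 8 (adds 16)
shortest-cost path #5: 4→5→7 push 2 @ unit cost 9 (adds 18)
shortest-cost path #6: 4→1→2→5→7 push 5 @ unit cost 10 (adds 50)
shortest-cost path #7: 4→3→7 push 3 @ unit cost 12 (adds 36)
total cost = 205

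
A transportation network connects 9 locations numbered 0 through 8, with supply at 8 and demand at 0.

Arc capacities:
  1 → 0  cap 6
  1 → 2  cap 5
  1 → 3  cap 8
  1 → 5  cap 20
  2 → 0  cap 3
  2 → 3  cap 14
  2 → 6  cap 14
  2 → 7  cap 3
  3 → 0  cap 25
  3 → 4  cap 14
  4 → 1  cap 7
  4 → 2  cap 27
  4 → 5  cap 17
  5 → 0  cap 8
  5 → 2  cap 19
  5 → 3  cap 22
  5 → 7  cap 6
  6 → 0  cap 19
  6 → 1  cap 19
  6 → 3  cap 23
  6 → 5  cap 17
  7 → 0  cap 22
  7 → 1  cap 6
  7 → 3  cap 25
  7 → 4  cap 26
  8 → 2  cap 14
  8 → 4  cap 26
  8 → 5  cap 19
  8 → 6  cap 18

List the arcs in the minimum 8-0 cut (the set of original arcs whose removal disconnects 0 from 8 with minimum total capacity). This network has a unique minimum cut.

Min-cut arcs: {(1,0), (2,0), (2,7), (3,0), (5,0), (5,7), (6,0)} (total capacity 70)

augment #1: 8→2→0 push 3
augment #2: 8→5→0 push 8
augment #3: 8→6→0 push 18
augment #4: 8→2→3→0 push 11
augment #5: 8→4→1→0 push 6
augment #6: 8→5→3→0 push 11
augment #7: 8→4→1→3→0 push 1
augment #8: 8→4→2→3→0 push 2
augment #9: 8→4→2→6→0 push 1
augment #10: 8→4→2→7→0 push 3
augment #11: 8→4→5→7→0 push 6
max flow = 70; residual-reachable set from 8 gives S-side
cut edges (S→T): {(1,0), (2,0), (2,7), (3,0), (5,0), (5,7), (6,0)} total cap 70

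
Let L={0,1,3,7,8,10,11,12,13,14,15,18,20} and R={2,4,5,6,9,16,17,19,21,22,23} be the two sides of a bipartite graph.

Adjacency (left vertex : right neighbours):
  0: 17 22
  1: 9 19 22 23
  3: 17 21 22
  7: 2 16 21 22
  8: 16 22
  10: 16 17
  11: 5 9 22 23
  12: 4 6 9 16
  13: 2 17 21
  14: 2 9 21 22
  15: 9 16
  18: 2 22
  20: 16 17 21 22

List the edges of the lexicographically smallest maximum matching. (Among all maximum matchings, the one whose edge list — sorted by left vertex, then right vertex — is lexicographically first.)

Lex-smallest maximum matching: {(0,17), (1,19), (3,21), (7,2), (8,16), (11,5), (12,4), (14,9), (18,22)}

|M| = 9 (so the lex-smallest maximum matching has 9 edges)
process left vertices in ascending order; for each, take the smallest-labelled available neighbour that still permits 9 edges overall, or leave it unmatched if none does
lex-smallest matching: {0-17, 1-19, 3-21, 7-2, 8-16, 11-5, 12-4, 14-9, 18-22}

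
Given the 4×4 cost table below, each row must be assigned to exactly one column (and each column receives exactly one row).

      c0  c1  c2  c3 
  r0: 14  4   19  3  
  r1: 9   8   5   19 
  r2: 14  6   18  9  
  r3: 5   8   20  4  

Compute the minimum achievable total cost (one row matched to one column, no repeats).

optimal assignment: row0→col3 (cost 3), row1→col2 (cost 5), row2→col1 (cost 6), row3→col0 (cost 5)
total = 3 + 5 + 6 + 5 = 19

Minimum assignment cost: 19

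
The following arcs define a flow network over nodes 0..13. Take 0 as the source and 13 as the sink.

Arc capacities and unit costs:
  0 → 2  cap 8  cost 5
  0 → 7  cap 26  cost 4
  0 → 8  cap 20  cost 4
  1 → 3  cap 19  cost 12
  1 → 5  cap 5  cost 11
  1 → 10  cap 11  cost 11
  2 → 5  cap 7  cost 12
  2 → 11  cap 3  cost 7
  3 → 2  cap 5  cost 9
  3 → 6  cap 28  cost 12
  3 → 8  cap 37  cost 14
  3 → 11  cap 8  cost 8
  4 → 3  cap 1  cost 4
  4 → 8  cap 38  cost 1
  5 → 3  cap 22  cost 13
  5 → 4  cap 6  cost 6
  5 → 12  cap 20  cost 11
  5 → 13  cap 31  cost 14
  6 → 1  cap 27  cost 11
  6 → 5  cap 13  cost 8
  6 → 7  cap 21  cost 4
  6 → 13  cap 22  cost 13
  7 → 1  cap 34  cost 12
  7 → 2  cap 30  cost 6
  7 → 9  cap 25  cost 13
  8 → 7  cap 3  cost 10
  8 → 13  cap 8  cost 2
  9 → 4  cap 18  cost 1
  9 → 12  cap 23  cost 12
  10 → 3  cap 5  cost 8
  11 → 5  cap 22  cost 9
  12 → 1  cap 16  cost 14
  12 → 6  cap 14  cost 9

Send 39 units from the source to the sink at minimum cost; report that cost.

Minimum cost for 39 units: 1399

shortest-cost path #1: 0→8→13 push 8 @ unit cost 6 (adds 48)
shortest-cost path #2: 0→2→5→13 push 7 @ unit cost 31 (adds 217)
shortest-cost path #3: 0→2→11→5→13 push 1 @ unit cost 35 (adds 35)
shortest-cost path #4: 0→7→2→11→5→13 push 2 @ unit cost 40 (adds 80)
shortest-cost path #5: 0→7→1→5→13 push 5 @ unit cost 41 (adds 205)
shortest-cost path #6: 0→7→9→4→3→6→13 push 1 @ unit cost 47 (adds 47)
shortest-cost path #7: 0→7→9→12→6→13 push 14 @ unit cost 51 (adds 714)
shortest-cost path #8: 0→7→1→3→6→13 push 1 @ unit cost 53 (adds 53)
total cost = 1399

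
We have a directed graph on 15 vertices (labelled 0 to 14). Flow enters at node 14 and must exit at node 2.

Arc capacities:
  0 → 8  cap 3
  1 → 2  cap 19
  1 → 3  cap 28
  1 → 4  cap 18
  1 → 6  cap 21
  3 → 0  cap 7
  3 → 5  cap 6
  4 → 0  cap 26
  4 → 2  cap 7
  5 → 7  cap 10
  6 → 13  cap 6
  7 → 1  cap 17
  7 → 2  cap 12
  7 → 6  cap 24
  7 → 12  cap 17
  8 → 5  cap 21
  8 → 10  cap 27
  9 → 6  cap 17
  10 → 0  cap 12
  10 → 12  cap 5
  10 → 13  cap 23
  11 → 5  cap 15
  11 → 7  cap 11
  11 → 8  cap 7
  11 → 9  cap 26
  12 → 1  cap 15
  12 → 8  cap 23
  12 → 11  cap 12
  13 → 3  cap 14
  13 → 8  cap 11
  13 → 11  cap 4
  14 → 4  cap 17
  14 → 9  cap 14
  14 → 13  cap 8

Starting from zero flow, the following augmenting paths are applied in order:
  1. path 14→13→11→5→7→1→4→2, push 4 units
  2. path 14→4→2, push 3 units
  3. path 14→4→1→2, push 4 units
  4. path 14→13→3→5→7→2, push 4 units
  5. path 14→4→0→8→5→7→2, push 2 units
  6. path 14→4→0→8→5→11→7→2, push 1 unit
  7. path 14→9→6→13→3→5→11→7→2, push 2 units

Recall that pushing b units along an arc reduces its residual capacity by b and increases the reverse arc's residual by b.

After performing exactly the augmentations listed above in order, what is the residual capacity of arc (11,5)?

after path 1 (14→13→11→5→7→1→4→2, push 4): res(11,5)=11
after path 2 (14→4→2, push 3): res(11,5)=11
after path 3 (14→4→1→2, push 4): res(11,5)=11
after path 4 (14→13→3→5→7→2, push 4): res(11,5)=11
after path 5 (14→4→0→8→5→7→2, push 2): res(11,5)=11
after path 6 (14→4→0→8→5→11→7→2, push 1): res(11,5)=12
after path 7 (14→9→6→13→3→5→11→7→2, push 2): res(11,5)=14

Residual capacity of (11,5): 14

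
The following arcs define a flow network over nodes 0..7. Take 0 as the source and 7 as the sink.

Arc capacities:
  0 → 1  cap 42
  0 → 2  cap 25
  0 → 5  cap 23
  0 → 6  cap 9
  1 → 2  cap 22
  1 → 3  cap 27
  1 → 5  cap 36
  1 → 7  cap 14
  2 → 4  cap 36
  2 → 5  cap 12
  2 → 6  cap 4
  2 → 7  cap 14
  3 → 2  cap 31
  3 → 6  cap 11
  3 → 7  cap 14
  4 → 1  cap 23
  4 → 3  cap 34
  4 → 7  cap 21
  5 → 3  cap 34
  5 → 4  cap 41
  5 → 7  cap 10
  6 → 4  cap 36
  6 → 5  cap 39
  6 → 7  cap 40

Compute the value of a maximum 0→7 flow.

Maximum flow value: 97

augment #1: 0→1→7 bottleneck 14, total now 14
augment #2: 0→2→7 bottleneck 14, total now 28
augment #3: 0→5→7 bottleneck 10, total now 38
augment #4: 0→6→7 bottleneck 9, total now 47
augment #5: 0→1→3→7 bottleneck 14, total now 61
augment #6: 0→2→4→7 bottleneck 11, total now 72
augment #7: 0→5→4→7 bottleneck 10, total now 82
augment #8: 0→1→2→6→7 bottleneck 4, total now 86
augment #9: 0→1→3→6→7 bottleneck 10, total now 96
augment #10: 0→5→3→6→7 bottleneck 1, total now 97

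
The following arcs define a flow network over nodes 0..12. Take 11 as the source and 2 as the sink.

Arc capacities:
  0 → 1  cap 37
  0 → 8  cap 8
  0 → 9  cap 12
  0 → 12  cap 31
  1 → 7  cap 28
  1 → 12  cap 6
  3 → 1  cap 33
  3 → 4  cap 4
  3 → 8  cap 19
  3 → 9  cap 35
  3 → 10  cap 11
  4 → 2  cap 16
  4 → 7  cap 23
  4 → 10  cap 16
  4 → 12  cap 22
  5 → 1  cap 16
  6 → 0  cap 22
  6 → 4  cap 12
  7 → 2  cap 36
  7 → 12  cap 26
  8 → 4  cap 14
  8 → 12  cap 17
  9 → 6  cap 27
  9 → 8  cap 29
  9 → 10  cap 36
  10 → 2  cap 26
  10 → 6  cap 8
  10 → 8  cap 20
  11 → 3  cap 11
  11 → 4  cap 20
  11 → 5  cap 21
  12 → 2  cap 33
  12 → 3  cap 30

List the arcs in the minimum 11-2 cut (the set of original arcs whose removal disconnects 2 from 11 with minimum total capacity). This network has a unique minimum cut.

Min-cut arcs: {(5,1), (11,3), (11,4)} (total capacity 47)

augment #1: 11→4→2 push 16
augment #2: 11→3→10→2 push 11
augment #3: 11→4→7→2 push 4
augment #4: 11→5→1→7→2 push 16
max flow = 47; residual-reachable set from 11 gives S-side
cut edges (S→T): {(5,1), (11,3), (11,4)} total cap 47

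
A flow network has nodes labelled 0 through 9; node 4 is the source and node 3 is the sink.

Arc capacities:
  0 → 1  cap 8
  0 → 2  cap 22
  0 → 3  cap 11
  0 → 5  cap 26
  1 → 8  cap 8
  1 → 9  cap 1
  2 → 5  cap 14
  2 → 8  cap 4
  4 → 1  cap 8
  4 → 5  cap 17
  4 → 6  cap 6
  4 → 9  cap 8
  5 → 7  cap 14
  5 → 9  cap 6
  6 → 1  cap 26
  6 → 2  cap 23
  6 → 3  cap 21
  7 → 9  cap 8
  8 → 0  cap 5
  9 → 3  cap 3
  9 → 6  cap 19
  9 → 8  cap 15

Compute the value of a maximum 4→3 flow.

Maximum flow value: 29

augment #1: 4→6→3 bottleneck 6, total now 6
augment #2: 4→9→3 bottleneck 3, total now 9
augment #3: 4→9→6→3 bottleneck 5, total now 14
augment #4: 4→1→8→0→3 bottleneck 5, total now 19
augment #5: 4→1→9→6→3 bottleneck 1, total now 20
augment #6: 4→5→9→6→3 bottleneck 6, total now 26
augment #7: 4→5→7→9→6→3 bottleneck 3, total now 29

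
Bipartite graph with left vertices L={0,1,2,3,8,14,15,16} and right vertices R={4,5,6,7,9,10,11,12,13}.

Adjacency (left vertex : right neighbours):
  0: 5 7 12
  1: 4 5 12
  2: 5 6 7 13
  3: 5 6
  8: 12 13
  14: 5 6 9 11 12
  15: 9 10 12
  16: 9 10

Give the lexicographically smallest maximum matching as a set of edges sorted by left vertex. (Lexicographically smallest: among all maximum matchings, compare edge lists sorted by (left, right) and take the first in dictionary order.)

|M| = 8 (so the lex-smallest maximum matching has 8 edges)
process left vertices in ascending order; for each, take the smallest-labelled available neighbour that still permits 8 edges overall, or leave it unmatched if none does
lex-smallest matching: {0-5, 1-4, 2-7, 3-6, 8-12, 14-11, 15-9, 16-10}

Lex-smallest maximum matching: {(0,5), (1,4), (2,7), (3,6), (8,12), (14,11), (15,9), (16,10)}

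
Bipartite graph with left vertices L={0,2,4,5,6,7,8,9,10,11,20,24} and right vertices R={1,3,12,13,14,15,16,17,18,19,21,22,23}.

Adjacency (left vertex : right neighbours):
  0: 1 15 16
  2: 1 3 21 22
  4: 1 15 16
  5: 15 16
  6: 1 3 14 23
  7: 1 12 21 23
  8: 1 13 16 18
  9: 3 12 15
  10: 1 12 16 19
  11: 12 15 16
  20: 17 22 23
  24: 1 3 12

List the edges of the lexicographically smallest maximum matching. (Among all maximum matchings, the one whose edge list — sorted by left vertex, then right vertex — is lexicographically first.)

Lex-smallest maximum matching: {(0,1), (2,21), (4,15), (5,16), (6,14), (7,23), (8,13), (9,3), (10,19), (11,12), (20,17)}

|M| = 11 (so the lex-smallest maximum matching has 11 edges)
process left vertices in ascending order; for each, take the smallest-labelled available neighbour that still permits 11 edges overall, or leave it unmatched if none does
lex-smallest matching: {0-1, 2-21, 4-15, 5-16, 6-14, 7-23, 8-13, 9-3, 10-19, 11-12, 20-17}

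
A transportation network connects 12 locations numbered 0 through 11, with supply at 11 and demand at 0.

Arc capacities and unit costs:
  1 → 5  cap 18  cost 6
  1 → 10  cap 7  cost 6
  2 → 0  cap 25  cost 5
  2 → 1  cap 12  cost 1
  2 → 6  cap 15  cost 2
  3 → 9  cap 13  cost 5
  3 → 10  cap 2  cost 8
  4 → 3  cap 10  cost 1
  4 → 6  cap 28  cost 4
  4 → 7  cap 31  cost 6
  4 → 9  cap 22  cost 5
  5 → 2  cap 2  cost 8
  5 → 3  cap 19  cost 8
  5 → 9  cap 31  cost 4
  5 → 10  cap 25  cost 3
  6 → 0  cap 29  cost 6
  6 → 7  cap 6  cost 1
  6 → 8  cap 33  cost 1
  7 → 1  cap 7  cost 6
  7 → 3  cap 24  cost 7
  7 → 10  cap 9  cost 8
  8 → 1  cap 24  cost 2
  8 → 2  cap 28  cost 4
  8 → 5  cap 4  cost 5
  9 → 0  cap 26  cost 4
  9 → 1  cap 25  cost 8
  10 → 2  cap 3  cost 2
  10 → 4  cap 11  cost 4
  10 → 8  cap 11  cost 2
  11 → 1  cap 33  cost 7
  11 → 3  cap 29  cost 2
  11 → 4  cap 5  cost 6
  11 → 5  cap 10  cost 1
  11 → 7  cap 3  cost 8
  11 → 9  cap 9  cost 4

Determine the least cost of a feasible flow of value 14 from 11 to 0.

shortest-cost path #1: 11→9→0 push 9 @ unit cost 8 (adds 72)
shortest-cost path #2: 11→5→9→0 push 5 @ unit cost 9 (adds 45)
total cost = 117

Minimum cost for 14 units: 117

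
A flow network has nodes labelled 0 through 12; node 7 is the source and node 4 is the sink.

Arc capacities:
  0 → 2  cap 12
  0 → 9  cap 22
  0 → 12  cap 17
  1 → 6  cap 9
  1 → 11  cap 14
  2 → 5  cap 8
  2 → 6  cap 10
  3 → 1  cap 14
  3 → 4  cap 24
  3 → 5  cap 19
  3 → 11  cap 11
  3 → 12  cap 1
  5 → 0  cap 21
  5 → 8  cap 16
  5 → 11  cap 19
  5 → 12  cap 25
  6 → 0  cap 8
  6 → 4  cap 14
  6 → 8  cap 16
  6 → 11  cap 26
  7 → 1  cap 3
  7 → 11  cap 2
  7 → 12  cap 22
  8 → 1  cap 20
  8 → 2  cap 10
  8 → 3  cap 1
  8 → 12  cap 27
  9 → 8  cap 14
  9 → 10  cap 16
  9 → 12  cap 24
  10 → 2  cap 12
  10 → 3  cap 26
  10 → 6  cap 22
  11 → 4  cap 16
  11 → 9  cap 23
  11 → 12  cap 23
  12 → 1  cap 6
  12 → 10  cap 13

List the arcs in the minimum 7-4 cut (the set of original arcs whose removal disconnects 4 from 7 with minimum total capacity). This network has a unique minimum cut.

augment #1: 7→11→4 push 2
augment #2: 7→1→6→4 push 3
augment #3: 7→12→1→6→4 push 6
augment #4: 7→12→10→3→4 push 13
max flow = 24; residual-reachable set from 7 gives S-side
cut edges (S→T): {(7,1), (7,11), (12,1), (12,10)} total cap 24

Min-cut arcs: {(7,1), (7,11), (12,1), (12,10)} (total capacity 24)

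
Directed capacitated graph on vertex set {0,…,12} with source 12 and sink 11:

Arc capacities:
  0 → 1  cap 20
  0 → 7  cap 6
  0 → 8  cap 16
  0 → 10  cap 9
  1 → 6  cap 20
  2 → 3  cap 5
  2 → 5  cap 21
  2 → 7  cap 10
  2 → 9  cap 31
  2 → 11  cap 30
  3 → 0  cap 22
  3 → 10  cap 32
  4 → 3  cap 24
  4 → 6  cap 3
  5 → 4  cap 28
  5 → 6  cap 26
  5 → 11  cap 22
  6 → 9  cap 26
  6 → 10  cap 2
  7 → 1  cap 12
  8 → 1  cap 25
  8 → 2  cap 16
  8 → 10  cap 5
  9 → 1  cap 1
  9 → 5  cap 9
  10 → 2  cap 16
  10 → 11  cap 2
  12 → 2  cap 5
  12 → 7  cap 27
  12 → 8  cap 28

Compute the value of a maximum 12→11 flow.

augment #1: 12→2→11 bottleneck 5, total now 5
augment #2: 12→8→2→11 bottleneck 16, total now 21
augment #3: 12→8→10→11 bottleneck 2, total now 23
augment #4: 12→8→10→2→11 bottleneck 3, total now 26
augment #5: 12→7→1→6→9→5→11 bottleneck 9, total now 35
augment #6: 12→7→1→6→10→2→11 bottleneck 2, total now 37

Maximum flow value: 37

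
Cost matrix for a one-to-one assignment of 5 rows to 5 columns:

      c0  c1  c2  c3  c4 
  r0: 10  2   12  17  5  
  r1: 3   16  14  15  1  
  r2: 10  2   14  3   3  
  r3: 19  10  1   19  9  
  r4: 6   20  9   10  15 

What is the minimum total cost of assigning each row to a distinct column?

optimal assignment: row0→col1 (cost 2), row1→col4 (cost 1), row2→col3 (cost 3), row3→col2 (cost 1), row4→col0 (cost 6)
total = 2 + 1 + 3 + 1 + 6 = 13

Minimum assignment cost: 13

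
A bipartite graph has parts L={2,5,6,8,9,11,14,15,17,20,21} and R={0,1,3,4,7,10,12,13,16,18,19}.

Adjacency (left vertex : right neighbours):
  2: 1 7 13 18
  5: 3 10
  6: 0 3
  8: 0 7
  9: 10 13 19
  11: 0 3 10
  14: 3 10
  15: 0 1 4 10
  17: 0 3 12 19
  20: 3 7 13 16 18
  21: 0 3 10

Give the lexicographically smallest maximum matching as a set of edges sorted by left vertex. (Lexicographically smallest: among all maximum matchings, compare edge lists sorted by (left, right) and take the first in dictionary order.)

Lex-smallest maximum matching: {(2,1), (5,3), (6,0), (8,7), (9,13), (11,10), (15,4), (17,12), (20,16)}

|M| = 9 (so the lex-smallest maximum matching has 9 edges)
process left vertices in ascending order; for each, take the smallest-labelled available neighbour that still permits 9 edges overall, or leave it unmatched if none does
lex-smallest matching: {2-1, 5-3, 6-0, 8-7, 9-13, 11-10, 15-4, 17-12, 20-16}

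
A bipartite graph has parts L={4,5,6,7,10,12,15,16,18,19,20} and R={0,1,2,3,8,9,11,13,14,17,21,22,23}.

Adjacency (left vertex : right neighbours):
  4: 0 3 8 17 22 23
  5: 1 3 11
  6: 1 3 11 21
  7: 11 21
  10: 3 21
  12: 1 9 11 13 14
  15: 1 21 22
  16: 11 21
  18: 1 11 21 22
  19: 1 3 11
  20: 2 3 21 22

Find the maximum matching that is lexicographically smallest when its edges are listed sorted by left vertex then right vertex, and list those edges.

Lex-smallest maximum matching: {(4,0), (5,1), (6,3), (7,11), (10,21), (12,9), (15,22), (20,2)}

|M| = 8 (so the lex-smallest maximum matching has 8 edges)
process left vertices in ascending order; for each, take the smallest-labelled available neighbour that still permits 8 edges overall, or leave it unmatched if none does
lex-smallest matching: {4-0, 5-1, 6-3, 7-11, 10-21, 12-9, 15-22, 20-2}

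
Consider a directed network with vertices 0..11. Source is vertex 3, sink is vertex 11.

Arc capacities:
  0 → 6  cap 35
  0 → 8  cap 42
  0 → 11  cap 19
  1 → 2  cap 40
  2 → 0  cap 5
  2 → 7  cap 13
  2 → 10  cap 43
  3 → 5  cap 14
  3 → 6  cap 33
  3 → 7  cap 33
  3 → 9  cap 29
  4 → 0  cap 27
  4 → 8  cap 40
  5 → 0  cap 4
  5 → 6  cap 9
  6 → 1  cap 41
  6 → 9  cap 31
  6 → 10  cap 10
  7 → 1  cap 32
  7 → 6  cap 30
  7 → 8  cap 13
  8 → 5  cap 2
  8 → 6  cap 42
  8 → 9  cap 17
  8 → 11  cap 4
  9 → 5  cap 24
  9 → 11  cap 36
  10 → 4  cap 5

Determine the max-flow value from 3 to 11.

Maximum flow value: 54

augment #1: 3→9→11 bottleneck 29, total now 29
augment #2: 3→5→0→11 bottleneck 4, total now 33
augment #3: 3→6→9→11 bottleneck 7, total now 40
augment #4: 3→7→8→11 bottleneck 4, total now 44
augment #5: 3→6→1→2→0→11 bottleneck 5, total now 49
augment #6: 3→6→10→4→0→11 bottleneck 5, total now 54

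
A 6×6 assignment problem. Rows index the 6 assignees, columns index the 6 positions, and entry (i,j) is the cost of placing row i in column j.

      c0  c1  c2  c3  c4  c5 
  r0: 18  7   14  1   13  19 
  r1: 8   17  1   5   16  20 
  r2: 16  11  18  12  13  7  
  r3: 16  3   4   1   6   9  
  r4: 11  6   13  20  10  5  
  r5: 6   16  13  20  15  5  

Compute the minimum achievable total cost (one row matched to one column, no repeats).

Minimum assignment cost: 27

optimal assignment: row0→col3 (cost 1), row1→col2 (cost 1), row2→col5 (cost 7), row3→col4 (cost 6), row4→col1 (cost 6), row5→col0 (cost 6)
total = 1 + 1 + 7 + 6 + 6 + 6 = 27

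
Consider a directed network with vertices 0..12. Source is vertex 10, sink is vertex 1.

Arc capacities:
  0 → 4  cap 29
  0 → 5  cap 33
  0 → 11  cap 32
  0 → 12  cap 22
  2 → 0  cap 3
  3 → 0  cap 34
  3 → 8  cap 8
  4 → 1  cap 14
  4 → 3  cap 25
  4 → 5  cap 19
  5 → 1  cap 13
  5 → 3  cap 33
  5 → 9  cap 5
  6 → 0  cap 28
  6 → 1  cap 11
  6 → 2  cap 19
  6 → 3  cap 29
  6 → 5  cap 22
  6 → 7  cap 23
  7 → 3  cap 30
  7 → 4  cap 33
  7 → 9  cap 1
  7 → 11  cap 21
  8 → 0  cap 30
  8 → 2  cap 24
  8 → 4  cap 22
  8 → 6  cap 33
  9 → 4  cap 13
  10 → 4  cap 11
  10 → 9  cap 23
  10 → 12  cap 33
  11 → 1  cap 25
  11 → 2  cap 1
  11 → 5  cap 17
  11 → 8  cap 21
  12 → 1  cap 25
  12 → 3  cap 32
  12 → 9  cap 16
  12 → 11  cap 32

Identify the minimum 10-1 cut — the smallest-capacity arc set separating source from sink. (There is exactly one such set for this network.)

augment #1: 10→4→1 push 11
augment #2: 10→12→1 push 25
augment #3: 10→9→4→1 push 3
augment #4: 10→12→11→1 push 8
augment #5: 10→9→4→5→1 push 10
max flow = 57; residual-reachable set from 10 gives S-side
cut edges (S→T): {(9,4), (10,4), (10,12)} total cap 57

Min-cut arcs: {(9,4), (10,4), (10,12)} (total capacity 57)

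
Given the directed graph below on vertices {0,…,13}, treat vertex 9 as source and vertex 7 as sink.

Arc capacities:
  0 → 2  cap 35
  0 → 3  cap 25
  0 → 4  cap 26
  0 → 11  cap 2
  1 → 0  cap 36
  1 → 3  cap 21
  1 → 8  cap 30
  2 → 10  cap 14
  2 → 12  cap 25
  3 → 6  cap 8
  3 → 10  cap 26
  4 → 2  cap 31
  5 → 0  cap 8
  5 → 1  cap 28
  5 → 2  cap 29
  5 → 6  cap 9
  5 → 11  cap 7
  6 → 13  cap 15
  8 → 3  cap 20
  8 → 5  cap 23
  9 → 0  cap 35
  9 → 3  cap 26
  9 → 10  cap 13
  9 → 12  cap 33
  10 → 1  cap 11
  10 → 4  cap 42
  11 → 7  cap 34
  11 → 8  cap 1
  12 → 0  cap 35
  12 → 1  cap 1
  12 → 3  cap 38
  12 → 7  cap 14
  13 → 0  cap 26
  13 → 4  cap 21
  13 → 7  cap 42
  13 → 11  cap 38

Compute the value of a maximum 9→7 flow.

augment #1: 9→12→7 bottleneck 14, total now 14
augment #2: 9→0→11→7 bottleneck 2, total now 16
augment #3: 9→3→6→13→7 bottleneck 8, total now 24
augment #4: 9→10→1→8→5→11→7 bottleneck 7, total now 31
augment #5: 9→10→1→8→5→6→13→7 bottleneck 4, total now 35
augment #6: 9→12→1→8→5→6→13→7 bottleneck 1, total now 36

Maximum flow value: 36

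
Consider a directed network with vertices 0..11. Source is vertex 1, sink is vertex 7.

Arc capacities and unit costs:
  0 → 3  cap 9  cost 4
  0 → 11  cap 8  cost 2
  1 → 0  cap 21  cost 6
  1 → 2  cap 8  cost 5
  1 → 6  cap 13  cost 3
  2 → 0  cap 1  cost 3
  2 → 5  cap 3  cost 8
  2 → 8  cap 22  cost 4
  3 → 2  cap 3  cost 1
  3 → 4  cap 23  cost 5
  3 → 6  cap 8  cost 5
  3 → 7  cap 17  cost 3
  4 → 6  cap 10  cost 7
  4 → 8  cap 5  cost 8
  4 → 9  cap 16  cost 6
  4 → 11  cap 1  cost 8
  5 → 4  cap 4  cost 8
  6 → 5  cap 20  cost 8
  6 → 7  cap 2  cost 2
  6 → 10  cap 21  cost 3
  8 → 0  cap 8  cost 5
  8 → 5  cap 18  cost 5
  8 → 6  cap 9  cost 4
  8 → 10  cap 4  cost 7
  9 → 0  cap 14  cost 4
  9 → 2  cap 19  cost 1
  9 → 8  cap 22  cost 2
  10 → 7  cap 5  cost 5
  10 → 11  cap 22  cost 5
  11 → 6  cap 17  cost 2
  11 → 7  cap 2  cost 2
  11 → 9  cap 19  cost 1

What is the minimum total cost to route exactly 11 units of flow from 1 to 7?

Minimum cost for 11 units: 111

shortest-cost path #1: 1→6→7 push 2 @ unit cost 5 (adds 10)
shortest-cost path #2: 1→0→11→7 push 2 @ unit cost 10 (adds 20)
shortest-cost path #3: 1→6→10→7 push 5 @ unit cost 11 (adds 55)
shortest-cost path #4: 1→0→3→7 push 2 @ unit cost 13 (adds 26)
total cost = 111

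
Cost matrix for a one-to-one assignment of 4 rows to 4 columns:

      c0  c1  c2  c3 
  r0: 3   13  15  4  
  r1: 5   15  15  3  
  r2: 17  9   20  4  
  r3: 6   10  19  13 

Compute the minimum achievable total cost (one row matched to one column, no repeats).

optimal assignment: row0→col0 (cost 3), row1→col2 (cost 15), row2→col3 (cost 4), row3→col1 (cost 10)
total = 3 + 15 + 4 + 10 = 32

Minimum assignment cost: 32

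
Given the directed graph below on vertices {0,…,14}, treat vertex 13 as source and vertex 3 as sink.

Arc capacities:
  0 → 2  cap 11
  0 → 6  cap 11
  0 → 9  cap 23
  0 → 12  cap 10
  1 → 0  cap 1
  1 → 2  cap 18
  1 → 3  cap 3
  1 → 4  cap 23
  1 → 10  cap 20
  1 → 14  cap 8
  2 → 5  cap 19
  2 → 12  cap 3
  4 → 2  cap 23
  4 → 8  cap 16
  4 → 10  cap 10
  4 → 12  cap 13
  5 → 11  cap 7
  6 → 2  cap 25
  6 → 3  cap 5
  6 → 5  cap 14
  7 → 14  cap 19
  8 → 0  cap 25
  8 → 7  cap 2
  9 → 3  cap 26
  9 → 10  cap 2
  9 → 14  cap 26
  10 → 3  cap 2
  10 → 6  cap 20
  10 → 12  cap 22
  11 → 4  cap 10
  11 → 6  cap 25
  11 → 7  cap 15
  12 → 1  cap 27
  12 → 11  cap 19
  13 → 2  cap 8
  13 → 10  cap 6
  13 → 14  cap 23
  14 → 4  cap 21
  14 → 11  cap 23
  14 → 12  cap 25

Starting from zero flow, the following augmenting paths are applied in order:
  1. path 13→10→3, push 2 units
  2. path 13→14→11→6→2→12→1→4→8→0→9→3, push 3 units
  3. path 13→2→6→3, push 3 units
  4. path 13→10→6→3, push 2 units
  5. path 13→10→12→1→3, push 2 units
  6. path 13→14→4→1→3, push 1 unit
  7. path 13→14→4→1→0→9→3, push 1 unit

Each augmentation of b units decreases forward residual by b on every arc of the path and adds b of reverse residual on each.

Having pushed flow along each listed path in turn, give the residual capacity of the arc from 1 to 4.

after path 1 (13→10→3, push 2): res(1,4)=23
after path 2 (13→14→11→6→2→12→1→4→8→0→9→3, push 3): res(1,4)=20
after path 3 (13→2→6→3, push 3): res(1,4)=20
after path 4 (13→10→6→3, push 2): res(1,4)=20
after path 5 (13→10→12→1→3, push 2): res(1,4)=20
after path 6 (13→14→4→1→3, push 1): res(1,4)=21
after path 7 (13→14→4→1→0→9→3, push 1): res(1,4)=22

Residual capacity of (1,4): 22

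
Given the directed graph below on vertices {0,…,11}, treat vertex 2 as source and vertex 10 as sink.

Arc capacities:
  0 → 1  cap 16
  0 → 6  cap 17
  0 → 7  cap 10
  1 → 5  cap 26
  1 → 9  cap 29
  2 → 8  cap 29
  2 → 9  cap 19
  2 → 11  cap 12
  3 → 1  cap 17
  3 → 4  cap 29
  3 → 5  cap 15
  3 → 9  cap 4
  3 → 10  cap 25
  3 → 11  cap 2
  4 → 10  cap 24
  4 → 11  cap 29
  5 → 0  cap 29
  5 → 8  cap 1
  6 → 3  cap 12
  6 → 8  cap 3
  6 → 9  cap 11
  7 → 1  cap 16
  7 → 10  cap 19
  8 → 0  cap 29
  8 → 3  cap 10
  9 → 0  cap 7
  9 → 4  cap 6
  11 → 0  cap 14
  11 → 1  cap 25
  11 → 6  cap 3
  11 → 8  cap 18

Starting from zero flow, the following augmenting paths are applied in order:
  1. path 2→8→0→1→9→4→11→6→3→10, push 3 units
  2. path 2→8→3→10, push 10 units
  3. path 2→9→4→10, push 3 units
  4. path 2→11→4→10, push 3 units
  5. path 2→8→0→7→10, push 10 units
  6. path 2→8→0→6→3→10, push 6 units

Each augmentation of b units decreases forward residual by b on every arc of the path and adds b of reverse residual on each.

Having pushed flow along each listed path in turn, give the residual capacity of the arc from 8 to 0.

after path 1 (2→8→0→1→9→4→11→6→3→10, push 3): res(8,0)=26
after path 2 (2→8→3→10, push 10): res(8,0)=26
after path 3 (2→9→4→10, push 3): res(8,0)=26
after path 4 (2→11→4→10, push 3): res(8,0)=26
after path 5 (2→8→0→7→10, push 10): res(8,0)=16
after path 6 (2→8→0→6→3→10, push 6): res(8,0)=10

Residual capacity of (8,0): 10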